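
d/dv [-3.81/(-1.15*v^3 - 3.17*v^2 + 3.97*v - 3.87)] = (-13.1445*v^2 - 24.1554*v + 15.1257)/(1.15*v^3 + 3.17*v^2 - 3.97*v + 3.87)^2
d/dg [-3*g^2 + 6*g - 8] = 6 - 6*g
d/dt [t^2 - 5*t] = 2*t - 5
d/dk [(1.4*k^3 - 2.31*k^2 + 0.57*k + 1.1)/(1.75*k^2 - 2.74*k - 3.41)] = (2.45*k^4 - 7.672*k^3 - 8.9901*k^2 + 11.9042*k + 1.0703)/(3.0625*k^4 - 9.59*k^3 - 4.4274*k^2 + 18.6868*k + 11.6281)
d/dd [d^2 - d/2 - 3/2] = 2*d - 1/2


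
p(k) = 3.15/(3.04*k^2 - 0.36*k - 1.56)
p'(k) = 3.15*(0.36 - 6.08*k)/(3.04*k^2 - 0.36*k - 1.56)^2 = (1.134 - 19.152*k)/(-3.04*k^2 + 0.36*k + 1.56)^2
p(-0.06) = -2.06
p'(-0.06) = 0.98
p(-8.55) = 0.01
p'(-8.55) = 0.00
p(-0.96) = 1.98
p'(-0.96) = 7.75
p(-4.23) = 0.06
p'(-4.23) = 0.03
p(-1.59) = 0.47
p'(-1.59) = 0.70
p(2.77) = 0.15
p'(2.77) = -0.12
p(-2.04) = 0.27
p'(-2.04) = 0.29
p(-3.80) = 0.07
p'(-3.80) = 0.04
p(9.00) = 0.01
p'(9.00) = -0.00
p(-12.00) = 0.01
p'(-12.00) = 0.00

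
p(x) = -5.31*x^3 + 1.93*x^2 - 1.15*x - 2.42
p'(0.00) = -1.15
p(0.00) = -2.42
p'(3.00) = -132.94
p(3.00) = -131.87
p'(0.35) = -1.75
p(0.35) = -2.81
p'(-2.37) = -99.78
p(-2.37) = 81.83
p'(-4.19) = -296.99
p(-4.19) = 426.89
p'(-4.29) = -310.89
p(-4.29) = 457.28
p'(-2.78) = -134.99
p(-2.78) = 129.78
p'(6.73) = -696.69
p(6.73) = -1541.34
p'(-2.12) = -80.93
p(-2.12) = 59.29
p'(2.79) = -114.38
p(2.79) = -105.93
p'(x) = -15.93*x^2 + 3.86*x - 1.15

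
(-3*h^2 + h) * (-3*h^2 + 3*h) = 9*h^4 - 12*h^3 + 3*h^2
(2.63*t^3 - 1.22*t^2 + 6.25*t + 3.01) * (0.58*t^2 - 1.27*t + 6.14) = 1.5254*t^5 - 4.0477*t^4 + 21.3226*t^3 - 13.6825*t^2 + 34.5523*t + 18.4814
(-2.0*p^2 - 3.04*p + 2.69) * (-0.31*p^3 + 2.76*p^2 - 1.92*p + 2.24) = 0.62*p^5 - 4.5776*p^4 - 5.3843*p^3 + 8.7812*p^2 - 11.9744*p + 6.0256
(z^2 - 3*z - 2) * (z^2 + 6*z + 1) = z^4 + 3*z^3 - 19*z^2 - 15*z - 2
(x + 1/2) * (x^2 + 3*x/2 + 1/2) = x^3 + 2*x^2 + 5*x/4 + 1/4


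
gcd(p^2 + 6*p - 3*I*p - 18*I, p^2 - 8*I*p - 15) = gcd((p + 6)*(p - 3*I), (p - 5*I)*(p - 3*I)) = p - 3*I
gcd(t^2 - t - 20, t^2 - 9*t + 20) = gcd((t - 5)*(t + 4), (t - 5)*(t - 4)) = t - 5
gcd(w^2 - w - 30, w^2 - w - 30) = w^2 - w - 30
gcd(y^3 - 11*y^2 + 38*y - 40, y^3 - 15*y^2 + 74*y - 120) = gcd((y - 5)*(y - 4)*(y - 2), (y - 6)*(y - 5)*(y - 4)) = y^2 - 9*y + 20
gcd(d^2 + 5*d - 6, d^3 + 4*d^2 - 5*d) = d - 1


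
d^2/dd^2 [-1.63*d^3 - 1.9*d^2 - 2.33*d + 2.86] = -9.78*d - 3.8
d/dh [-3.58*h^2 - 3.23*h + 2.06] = -7.16*h - 3.23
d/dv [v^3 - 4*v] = 3*v^2 - 4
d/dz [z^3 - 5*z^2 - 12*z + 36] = 3*z^2 - 10*z - 12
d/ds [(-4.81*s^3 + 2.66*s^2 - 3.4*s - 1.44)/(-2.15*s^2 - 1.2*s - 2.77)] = (10.3415*s^4 + 11.544*s^3 + 29.4691*s^2 - 20.9284*s + 7.69)/(4.6225*s^4 + 5.16*s^3 + 13.351*s^2 + 6.648*s + 7.6729)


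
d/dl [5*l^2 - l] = 10*l - 1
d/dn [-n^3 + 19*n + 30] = 19 - 3*n^2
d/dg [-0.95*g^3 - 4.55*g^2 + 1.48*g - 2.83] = -2.85*g^2 - 9.1*g + 1.48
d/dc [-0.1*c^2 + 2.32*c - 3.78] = 2.32 - 0.2*c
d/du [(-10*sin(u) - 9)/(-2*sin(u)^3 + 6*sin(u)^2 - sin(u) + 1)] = (-40*sin(u)^3 + 6*sin(u)^2 + 108*sin(u) - 19)*cos(u)/(2*sin(u)^3 - 6*sin(u)^2 + sin(u) - 1)^2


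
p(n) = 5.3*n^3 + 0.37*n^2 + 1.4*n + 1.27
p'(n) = 15.9*n^2 + 0.74*n + 1.4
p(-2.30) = -64.48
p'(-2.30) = 83.81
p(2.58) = 98.36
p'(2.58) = 109.15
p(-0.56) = -0.33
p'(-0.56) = 5.97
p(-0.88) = -3.29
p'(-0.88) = 13.06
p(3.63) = 264.74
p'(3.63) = 213.60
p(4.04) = 362.44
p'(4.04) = 263.90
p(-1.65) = -23.84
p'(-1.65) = 43.47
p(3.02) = 154.85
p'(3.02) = 148.65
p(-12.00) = -9120.65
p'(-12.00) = 2282.12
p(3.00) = 151.90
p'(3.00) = 146.72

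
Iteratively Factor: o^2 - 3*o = (o)*(o - 3)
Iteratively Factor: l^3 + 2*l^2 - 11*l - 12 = (l + 1)*(l^2 + l - 12) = (l - 3)*(l + 1)*(l + 4)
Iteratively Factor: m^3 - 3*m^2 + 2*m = (m - 2)*(m^2 - m) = (m - 2)*(m - 1)*(m)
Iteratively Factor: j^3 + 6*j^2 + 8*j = (j + 2)*(j^2 + 4*j) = j*(j + 2)*(j + 4)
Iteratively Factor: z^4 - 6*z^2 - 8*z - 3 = (z - 3)*(z^3 + 3*z^2 + 3*z + 1) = (z - 3)*(z + 1)*(z^2 + 2*z + 1) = (z - 3)*(z + 1)^2*(z + 1)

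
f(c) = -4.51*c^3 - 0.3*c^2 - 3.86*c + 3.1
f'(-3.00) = -123.83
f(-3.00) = 133.75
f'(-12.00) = -1944.98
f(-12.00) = 7799.50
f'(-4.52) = -277.57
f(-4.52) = 430.90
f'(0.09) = -4.02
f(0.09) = 2.75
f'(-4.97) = -335.08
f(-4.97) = 568.54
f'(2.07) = -63.08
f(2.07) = -46.18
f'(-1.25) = -24.25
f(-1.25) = 16.26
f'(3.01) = -128.25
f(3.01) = -134.23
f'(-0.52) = -7.21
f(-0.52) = 5.66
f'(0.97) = -17.17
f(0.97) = -5.04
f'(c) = -13.53*c^2 - 0.6*c - 3.86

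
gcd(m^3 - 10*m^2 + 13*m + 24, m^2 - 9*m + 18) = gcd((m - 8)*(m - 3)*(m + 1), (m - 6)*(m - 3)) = m - 3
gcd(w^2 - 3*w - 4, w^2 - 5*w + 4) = w - 4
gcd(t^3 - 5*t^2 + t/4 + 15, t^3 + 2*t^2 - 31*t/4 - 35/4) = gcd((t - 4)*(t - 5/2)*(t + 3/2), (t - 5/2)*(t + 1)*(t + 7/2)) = t - 5/2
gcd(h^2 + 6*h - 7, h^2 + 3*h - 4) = h - 1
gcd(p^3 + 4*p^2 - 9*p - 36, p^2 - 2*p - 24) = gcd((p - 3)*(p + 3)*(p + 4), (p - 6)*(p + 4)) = p + 4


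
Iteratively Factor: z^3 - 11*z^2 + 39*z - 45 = (z - 3)*(z^2 - 8*z + 15) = (z - 5)*(z - 3)*(z - 3)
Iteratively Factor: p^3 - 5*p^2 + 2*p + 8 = (p + 1)*(p^2 - 6*p + 8) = (p - 4)*(p + 1)*(p - 2)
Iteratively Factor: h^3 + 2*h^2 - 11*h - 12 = (h + 1)*(h^2 + h - 12) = (h + 1)*(h + 4)*(h - 3)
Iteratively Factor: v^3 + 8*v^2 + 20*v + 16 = (v + 4)*(v^2 + 4*v + 4) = (v + 2)*(v + 4)*(v + 2)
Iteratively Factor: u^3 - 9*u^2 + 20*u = (u - 5)*(u^2 - 4*u) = (u - 5)*(u - 4)*(u)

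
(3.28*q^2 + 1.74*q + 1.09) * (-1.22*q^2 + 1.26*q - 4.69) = -4.0016*q^4 + 2.01*q^3 - 14.5206*q^2 - 6.7872*q - 5.1121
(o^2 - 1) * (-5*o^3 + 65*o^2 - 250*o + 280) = -5*o^5 + 65*o^4 - 245*o^3 + 215*o^2 + 250*o - 280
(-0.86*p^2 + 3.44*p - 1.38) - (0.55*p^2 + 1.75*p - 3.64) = -1.41*p^2 + 1.69*p + 2.26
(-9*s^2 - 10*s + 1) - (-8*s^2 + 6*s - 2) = -s^2 - 16*s + 3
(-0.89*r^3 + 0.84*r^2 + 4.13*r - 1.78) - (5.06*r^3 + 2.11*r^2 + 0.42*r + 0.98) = -5.95*r^3 - 1.27*r^2 + 3.71*r - 2.76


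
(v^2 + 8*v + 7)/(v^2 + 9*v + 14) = (v + 1)/(v + 2)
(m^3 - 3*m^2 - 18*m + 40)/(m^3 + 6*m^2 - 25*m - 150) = (m^2 + 2*m - 8)/(m^2 + 11*m + 30)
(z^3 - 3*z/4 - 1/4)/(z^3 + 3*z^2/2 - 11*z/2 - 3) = (z^2 - z/2 - 1/2)/(z^2 + z - 6)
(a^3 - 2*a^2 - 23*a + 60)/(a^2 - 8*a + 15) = (a^2 + a - 20)/(a - 5)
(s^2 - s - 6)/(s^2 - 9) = (s + 2)/(s + 3)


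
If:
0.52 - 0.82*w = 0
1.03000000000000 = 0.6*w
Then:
No Solution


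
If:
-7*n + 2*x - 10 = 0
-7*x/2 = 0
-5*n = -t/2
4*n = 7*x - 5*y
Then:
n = -10/7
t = -100/7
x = 0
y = 8/7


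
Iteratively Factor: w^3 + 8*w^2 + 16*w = (w + 4)*(w^2 + 4*w) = (w + 4)^2*(w)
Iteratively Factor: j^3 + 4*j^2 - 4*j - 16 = (j - 2)*(j^2 + 6*j + 8) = (j - 2)*(j + 2)*(j + 4)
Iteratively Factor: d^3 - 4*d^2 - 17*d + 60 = (d - 5)*(d^2 + d - 12) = (d - 5)*(d + 4)*(d - 3)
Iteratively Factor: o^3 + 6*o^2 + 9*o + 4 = (o + 4)*(o^2 + 2*o + 1) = (o + 1)*(o + 4)*(o + 1)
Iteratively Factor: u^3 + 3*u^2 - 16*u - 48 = (u - 4)*(u^2 + 7*u + 12) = (u - 4)*(u + 4)*(u + 3)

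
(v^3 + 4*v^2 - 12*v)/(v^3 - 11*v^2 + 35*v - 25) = v*(v^2 + 4*v - 12)/(v^3 - 11*v^2 + 35*v - 25)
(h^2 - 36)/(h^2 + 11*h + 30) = (h - 6)/(h + 5)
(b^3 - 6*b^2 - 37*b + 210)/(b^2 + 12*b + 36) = (b^2 - 12*b + 35)/(b + 6)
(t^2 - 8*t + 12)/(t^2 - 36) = (t - 2)/(t + 6)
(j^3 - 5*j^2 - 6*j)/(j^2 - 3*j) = (j^2 - 5*j - 6)/(j - 3)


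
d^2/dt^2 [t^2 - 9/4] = 2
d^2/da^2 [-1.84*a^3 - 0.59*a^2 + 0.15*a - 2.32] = -11.04*a - 1.18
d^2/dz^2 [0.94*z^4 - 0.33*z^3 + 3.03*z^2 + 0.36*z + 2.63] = 11.28*z^2 - 1.98*z + 6.06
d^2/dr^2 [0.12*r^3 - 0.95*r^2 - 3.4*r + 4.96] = 0.72*r - 1.9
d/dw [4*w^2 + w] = 8*w + 1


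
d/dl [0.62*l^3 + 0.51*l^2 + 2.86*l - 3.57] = 1.86*l^2 + 1.02*l + 2.86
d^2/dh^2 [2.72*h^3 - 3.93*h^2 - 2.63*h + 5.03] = 16.32*h - 7.86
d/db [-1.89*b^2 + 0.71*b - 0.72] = 0.71 - 3.78*b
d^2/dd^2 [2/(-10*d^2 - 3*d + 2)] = 4*(100*d^2 + 30*d - (20*d + 3)^2 - 20)/(10*d^2 + 3*d - 2)^3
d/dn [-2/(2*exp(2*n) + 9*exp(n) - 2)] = (8*exp(n) + 18)*exp(n)/(2*exp(2*n) + 9*exp(n) - 2)^2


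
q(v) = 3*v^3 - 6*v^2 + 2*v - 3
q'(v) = 9*v^2 - 12*v + 2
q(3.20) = 40.26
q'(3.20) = 55.76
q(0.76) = -3.63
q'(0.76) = -1.92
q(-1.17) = -18.36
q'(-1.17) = 28.36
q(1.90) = -0.28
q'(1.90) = 11.69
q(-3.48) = -209.05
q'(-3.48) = 152.75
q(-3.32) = -185.56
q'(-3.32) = 141.04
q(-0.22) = -3.76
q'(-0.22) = 5.08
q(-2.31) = -76.62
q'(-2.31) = 77.74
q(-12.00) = -6075.00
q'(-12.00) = 1442.00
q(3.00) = 30.00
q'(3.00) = 47.00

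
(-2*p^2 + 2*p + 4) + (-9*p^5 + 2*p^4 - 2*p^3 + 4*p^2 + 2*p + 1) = -9*p^5 + 2*p^4 - 2*p^3 + 2*p^2 + 4*p + 5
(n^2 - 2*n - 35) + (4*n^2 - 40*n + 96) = 5*n^2 - 42*n + 61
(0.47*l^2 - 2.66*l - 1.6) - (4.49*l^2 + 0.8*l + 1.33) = -4.02*l^2 - 3.46*l - 2.93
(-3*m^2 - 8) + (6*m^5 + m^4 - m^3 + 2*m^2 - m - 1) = 6*m^5 + m^4 - m^3 - m^2 - m - 9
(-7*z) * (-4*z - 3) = 28*z^2 + 21*z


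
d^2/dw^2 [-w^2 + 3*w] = -2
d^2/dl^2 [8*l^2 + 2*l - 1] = 16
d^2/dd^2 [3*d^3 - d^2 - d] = 18*d - 2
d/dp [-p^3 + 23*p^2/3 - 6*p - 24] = -3*p^2 + 46*p/3 - 6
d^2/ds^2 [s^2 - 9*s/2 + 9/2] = 2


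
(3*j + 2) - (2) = 3*j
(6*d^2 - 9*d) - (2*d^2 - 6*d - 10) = 4*d^2 - 3*d + 10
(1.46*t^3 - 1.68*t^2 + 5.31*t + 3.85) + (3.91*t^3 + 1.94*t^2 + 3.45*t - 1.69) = 5.37*t^3 + 0.26*t^2 + 8.76*t + 2.16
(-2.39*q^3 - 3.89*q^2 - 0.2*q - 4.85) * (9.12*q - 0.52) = -21.7968*q^4 - 34.234*q^3 + 0.1988*q^2 - 44.128*q + 2.522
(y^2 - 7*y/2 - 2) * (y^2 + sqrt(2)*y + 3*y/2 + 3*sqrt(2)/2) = y^4 - 2*y^3 + sqrt(2)*y^3 - 29*y^2/4 - 2*sqrt(2)*y^2 - 29*sqrt(2)*y/4 - 3*y - 3*sqrt(2)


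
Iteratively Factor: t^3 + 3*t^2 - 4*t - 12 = (t + 3)*(t^2 - 4) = (t + 2)*(t + 3)*(t - 2)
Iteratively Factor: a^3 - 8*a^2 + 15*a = (a)*(a^2 - 8*a + 15) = a*(a - 5)*(a - 3)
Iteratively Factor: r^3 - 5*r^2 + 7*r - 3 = (r - 3)*(r^2 - 2*r + 1) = (r - 3)*(r - 1)*(r - 1)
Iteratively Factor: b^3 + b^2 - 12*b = (b - 3)*(b^2 + 4*b) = b*(b - 3)*(b + 4)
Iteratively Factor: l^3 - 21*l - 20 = (l - 5)*(l^2 + 5*l + 4) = (l - 5)*(l + 1)*(l + 4)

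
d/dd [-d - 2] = -1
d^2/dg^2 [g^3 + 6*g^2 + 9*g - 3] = 6*g + 12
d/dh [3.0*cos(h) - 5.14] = -3.0*sin(h)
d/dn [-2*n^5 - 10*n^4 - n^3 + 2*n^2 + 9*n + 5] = -10*n^4 - 40*n^3 - 3*n^2 + 4*n + 9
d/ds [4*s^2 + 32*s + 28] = 8*s + 32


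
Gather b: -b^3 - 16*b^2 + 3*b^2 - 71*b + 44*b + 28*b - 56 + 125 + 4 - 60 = -b^3 - 13*b^2 + b + 13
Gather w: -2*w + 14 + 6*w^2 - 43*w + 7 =6*w^2 - 45*w + 21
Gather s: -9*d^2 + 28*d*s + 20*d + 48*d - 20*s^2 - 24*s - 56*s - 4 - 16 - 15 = -9*d^2 + 68*d - 20*s^2 + s*(28*d - 80) - 35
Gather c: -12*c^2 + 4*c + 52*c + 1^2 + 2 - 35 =-12*c^2 + 56*c - 32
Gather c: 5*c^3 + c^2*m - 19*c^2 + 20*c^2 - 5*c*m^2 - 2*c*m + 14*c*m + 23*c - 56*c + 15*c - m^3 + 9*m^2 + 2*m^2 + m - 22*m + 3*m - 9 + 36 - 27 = 5*c^3 + c^2*(m + 1) + c*(-5*m^2 + 12*m - 18) - m^3 + 11*m^2 - 18*m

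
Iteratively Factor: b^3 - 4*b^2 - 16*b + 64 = (b - 4)*(b^2 - 16) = (b - 4)*(b + 4)*(b - 4)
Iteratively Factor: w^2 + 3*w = (w + 3)*(w)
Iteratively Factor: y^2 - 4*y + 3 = (y - 1)*(y - 3)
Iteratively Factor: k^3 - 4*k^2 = (k)*(k^2 - 4*k) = k^2*(k - 4)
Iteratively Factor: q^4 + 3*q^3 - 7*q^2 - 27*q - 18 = (q + 2)*(q^3 + q^2 - 9*q - 9) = (q - 3)*(q + 2)*(q^2 + 4*q + 3) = (q - 3)*(q + 2)*(q + 3)*(q + 1)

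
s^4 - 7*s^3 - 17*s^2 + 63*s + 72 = (s - 8)*(s - 3)*(s + 1)*(s + 3)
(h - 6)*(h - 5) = h^2 - 11*h + 30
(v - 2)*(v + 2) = v^2 - 4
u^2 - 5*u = u*(u - 5)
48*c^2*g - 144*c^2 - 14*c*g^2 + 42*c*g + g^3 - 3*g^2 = (-8*c + g)*(-6*c + g)*(g - 3)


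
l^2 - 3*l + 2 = (l - 2)*(l - 1)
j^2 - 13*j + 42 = (j - 7)*(j - 6)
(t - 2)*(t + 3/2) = t^2 - t/2 - 3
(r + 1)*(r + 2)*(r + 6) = r^3 + 9*r^2 + 20*r + 12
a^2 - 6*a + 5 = (a - 5)*(a - 1)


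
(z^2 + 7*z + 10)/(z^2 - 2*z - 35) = (z + 2)/(z - 7)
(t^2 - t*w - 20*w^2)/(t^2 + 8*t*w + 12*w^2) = (t^2 - t*w - 20*w^2)/(t^2 + 8*t*w + 12*w^2)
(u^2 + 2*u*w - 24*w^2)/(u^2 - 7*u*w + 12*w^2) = (u + 6*w)/(u - 3*w)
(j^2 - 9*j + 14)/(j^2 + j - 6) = (j - 7)/(j + 3)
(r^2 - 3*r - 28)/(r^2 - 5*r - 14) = (r + 4)/(r + 2)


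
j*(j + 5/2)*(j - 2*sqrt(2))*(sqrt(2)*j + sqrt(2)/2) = sqrt(2)*j^4 - 4*j^3 + 3*sqrt(2)*j^3 - 12*j^2 + 5*sqrt(2)*j^2/4 - 5*j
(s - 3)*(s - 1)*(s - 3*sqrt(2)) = s^3 - 3*sqrt(2)*s^2 - 4*s^2 + 3*s + 12*sqrt(2)*s - 9*sqrt(2)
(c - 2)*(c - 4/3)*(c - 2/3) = c^3 - 4*c^2 + 44*c/9 - 16/9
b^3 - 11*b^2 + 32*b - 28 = (b - 7)*(b - 2)^2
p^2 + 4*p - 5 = (p - 1)*(p + 5)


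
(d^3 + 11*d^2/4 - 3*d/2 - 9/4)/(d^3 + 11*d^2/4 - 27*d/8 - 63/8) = 2*(4*d^2 - d - 3)/(8*d^2 - 2*d - 21)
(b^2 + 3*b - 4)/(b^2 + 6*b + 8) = (b - 1)/(b + 2)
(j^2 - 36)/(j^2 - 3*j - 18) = (j + 6)/(j + 3)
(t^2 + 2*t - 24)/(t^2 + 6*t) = (t - 4)/t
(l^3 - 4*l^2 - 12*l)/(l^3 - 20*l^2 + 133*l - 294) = l*(l + 2)/(l^2 - 14*l + 49)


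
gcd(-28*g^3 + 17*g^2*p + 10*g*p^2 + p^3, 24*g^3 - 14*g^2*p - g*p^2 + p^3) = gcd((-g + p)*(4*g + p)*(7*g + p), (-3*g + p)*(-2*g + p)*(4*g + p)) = 4*g + p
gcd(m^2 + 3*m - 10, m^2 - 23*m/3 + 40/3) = 1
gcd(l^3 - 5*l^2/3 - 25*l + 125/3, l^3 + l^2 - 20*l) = l + 5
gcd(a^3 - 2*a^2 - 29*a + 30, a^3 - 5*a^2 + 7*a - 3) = a - 1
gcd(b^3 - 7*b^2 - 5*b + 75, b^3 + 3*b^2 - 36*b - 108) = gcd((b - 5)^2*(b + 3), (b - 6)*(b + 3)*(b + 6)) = b + 3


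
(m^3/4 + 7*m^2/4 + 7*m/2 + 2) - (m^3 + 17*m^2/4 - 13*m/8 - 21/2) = -3*m^3/4 - 5*m^2/2 + 41*m/8 + 25/2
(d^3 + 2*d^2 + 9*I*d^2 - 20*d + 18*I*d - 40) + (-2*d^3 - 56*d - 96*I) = -d^3 + 2*d^2 + 9*I*d^2 - 76*d + 18*I*d - 40 - 96*I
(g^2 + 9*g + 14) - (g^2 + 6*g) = 3*g + 14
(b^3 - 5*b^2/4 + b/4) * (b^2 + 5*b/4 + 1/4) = b^5 - 17*b^3/16 + b/16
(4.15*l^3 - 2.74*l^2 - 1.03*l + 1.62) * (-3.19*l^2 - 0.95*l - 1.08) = -13.2385*l^5 + 4.7981*l^4 + 1.4067*l^3 - 1.2301*l^2 - 0.4266*l - 1.7496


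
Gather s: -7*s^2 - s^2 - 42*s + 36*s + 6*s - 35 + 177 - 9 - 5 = 128 - 8*s^2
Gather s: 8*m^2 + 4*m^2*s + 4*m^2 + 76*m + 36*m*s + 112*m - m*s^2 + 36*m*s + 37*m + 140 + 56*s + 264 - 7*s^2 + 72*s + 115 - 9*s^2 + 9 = 12*m^2 + 225*m + s^2*(-m - 16) + s*(4*m^2 + 72*m + 128) + 528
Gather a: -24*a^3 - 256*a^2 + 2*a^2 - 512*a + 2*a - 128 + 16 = -24*a^3 - 254*a^2 - 510*a - 112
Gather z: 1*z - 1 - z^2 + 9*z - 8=-z^2 + 10*z - 9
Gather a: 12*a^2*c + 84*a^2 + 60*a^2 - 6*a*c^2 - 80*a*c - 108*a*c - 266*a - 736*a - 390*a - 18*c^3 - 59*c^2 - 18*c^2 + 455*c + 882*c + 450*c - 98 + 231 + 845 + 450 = a^2*(12*c + 144) + a*(-6*c^2 - 188*c - 1392) - 18*c^3 - 77*c^2 + 1787*c + 1428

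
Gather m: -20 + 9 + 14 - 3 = 0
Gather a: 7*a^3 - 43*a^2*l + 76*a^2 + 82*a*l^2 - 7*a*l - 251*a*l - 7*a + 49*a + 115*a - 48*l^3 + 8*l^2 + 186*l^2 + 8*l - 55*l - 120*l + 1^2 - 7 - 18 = 7*a^3 + a^2*(76 - 43*l) + a*(82*l^2 - 258*l + 157) - 48*l^3 + 194*l^2 - 167*l - 24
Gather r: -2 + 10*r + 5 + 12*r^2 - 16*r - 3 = 12*r^2 - 6*r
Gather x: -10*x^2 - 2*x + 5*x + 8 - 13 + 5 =-10*x^2 + 3*x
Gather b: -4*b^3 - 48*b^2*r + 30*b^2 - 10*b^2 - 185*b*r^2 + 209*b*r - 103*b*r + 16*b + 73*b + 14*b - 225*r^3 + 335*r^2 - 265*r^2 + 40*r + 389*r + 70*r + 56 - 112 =-4*b^3 + b^2*(20 - 48*r) + b*(-185*r^2 + 106*r + 103) - 225*r^3 + 70*r^2 + 499*r - 56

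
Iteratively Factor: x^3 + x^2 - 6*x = (x - 2)*(x^2 + 3*x) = (x - 2)*(x + 3)*(x)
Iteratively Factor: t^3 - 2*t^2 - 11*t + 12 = (t - 4)*(t^2 + 2*t - 3) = (t - 4)*(t - 1)*(t + 3)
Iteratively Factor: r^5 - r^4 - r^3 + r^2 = (r - 1)*(r^4 - r^2) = r*(r - 1)*(r^3 - r) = r*(r - 1)^2*(r^2 + r) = r*(r - 1)^2*(r + 1)*(r)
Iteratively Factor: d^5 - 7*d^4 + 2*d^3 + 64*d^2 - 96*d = (d - 4)*(d^4 - 3*d^3 - 10*d^2 + 24*d) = (d - 4)*(d + 3)*(d^3 - 6*d^2 + 8*d) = d*(d - 4)*(d + 3)*(d^2 - 6*d + 8) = d*(d - 4)*(d - 2)*(d + 3)*(d - 4)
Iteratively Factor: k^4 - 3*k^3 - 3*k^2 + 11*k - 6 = (k - 1)*(k^3 - 2*k^2 - 5*k + 6) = (k - 1)^2*(k^2 - k - 6) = (k - 1)^2*(k + 2)*(k - 3)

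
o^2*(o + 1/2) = o^3 + o^2/2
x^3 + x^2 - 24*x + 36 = (x - 3)*(x - 2)*(x + 6)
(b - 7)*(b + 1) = b^2 - 6*b - 7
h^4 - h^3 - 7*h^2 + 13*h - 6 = (h - 2)*(h - 1)^2*(h + 3)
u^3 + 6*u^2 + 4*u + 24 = (u + 6)*(u - 2*I)*(u + 2*I)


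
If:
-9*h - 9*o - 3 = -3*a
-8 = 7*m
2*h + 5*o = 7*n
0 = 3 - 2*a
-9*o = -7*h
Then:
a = 3/2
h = 3/32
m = -8/7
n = 53/672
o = 7/96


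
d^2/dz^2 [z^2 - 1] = 2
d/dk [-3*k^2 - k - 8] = -6*k - 1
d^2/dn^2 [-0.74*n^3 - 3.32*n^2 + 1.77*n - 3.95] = -4.44*n - 6.64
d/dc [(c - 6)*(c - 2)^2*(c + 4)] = 4*c^3 - 18*c^2 - 24*c + 88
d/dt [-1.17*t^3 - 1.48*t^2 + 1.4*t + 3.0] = -3.51*t^2 - 2.96*t + 1.4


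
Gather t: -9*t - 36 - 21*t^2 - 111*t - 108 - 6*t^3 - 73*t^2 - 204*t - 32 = -6*t^3 - 94*t^2 - 324*t - 176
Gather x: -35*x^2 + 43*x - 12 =-35*x^2 + 43*x - 12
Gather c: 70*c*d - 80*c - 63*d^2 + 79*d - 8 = c*(70*d - 80) - 63*d^2 + 79*d - 8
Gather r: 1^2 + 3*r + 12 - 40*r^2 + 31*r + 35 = -40*r^2 + 34*r + 48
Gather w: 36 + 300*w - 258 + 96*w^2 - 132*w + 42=96*w^2 + 168*w - 180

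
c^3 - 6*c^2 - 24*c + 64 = (c - 8)*(c - 2)*(c + 4)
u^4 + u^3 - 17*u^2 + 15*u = u*(u - 3)*(u - 1)*(u + 5)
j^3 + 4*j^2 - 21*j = j*(j - 3)*(j + 7)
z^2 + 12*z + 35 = (z + 5)*(z + 7)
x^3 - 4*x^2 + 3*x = x*(x - 3)*(x - 1)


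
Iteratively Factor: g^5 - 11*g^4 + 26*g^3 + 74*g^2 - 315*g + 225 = (g - 5)*(g^4 - 6*g^3 - 4*g^2 + 54*g - 45) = (g - 5)*(g - 3)*(g^3 - 3*g^2 - 13*g + 15) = (g - 5)*(g - 3)*(g + 3)*(g^2 - 6*g + 5) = (g - 5)^2*(g - 3)*(g + 3)*(g - 1)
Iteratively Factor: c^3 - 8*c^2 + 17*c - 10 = (c - 5)*(c^2 - 3*c + 2) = (c - 5)*(c - 1)*(c - 2)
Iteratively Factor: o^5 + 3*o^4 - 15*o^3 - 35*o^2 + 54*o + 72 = (o + 1)*(o^4 + 2*o^3 - 17*o^2 - 18*o + 72) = (o + 1)*(o + 4)*(o^3 - 2*o^2 - 9*o + 18) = (o + 1)*(o + 3)*(o + 4)*(o^2 - 5*o + 6) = (o - 3)*(o + 1)*(o + 3)*(o + 4)*(o - 2)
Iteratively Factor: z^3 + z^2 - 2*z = (z + 2)*(z^2 - z) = z*(z + 2)*(z - 1)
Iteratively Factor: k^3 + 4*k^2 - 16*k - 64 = (k - 4)*(k^2 + 8*k + 16) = (k - 4)*(k + 4)*(k + 4)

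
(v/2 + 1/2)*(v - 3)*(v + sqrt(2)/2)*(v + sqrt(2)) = v^4/2 - v^3 + 3*sqrt(2)*v^3/4 - 3*sqrt(2)*v^2/2 - v^2 - 9*sqrt(2)*v/4 - v - 3/2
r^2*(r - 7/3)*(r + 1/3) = r^4 - 2*r^3 - 7*r^2/9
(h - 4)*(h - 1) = h^2 - 5*h + 4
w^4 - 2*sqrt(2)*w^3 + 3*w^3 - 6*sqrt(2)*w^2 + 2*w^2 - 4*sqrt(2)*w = w*(w + 1)*(w + 2)*(w - 2*sqrt(2))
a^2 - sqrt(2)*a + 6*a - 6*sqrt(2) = (a + 6)*(a - sqrt(2))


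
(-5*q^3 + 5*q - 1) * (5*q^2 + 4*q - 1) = -25*q^5 - 20*q^4 + 30*q^3 + 15*q^2 - 9*q + 1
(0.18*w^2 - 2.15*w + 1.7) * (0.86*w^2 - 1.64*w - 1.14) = 0.1548*w^4 - 2.1442*w^3 + 4.7828*w^2 - 0.337*w - 1.938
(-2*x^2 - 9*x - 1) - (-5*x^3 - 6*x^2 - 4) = 5*x^3 + 4*x^2 - 9*x + 3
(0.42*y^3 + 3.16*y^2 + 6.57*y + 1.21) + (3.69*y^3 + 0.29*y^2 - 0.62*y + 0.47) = 4.11*y^3 + 3.45*y^2 + 5.95*y + 1.68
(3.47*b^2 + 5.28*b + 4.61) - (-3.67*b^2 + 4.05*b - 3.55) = 7.14*b^2 + 1.23*b + 8.16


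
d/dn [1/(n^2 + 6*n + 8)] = 2*(-n - 3)/(n^2 + 6*n + 8)^2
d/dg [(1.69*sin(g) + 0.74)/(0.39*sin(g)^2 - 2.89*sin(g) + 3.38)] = (-0.6591*sin(g)^2 - 0.5772*sin(g) + 7.8508)*cos(g)/(0.1521*sin(g)^4 - 2.2542*sin(g)^3 + 10.9885*sin(g)^2 - 19.5364*sin(g) + 11.4244)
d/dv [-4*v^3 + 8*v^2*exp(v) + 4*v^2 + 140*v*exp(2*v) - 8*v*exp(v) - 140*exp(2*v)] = 8*v^2*exp(v) - 12*v^2 + 280*v*exp(2*v) + 8*v*exp(v) + 8*v - 140*exp(2*v) - 8*exp(v)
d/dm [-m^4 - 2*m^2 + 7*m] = -4*m^3 - 4*m + 7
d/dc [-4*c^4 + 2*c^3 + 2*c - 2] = -16*c^3 + 6*c^2 + 2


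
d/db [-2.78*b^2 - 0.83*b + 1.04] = -5.56*b - 0.83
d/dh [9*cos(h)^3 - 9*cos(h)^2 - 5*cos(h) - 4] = (-27*cos(h)^2 + 18*cos(h) + 5)*sin(h)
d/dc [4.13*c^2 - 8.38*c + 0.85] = 8.26*c - 8.38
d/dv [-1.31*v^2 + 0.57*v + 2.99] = 0.57 - 2.62*v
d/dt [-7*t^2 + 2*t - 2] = 2 - 14*t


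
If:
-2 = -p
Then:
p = 2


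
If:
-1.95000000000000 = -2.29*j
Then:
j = 0.85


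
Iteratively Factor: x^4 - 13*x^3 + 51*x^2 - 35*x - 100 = (x - 5)*(x^3 - 8*x^2 + 11*x + 20) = (x - 5)*(x - 4)*(x^2 - 4*x - 5) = (x - 5)^2*(x - 4)*(x + 1)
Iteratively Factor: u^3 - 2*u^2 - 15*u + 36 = (u + 4)*(u^2 - 6*u + 9) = (u - 3)*(u + 4)*(u - 3)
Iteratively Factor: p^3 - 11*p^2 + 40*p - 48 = (p - 4)*(p^2 - 7*p + 12) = (p - 4)^2*(p - 3)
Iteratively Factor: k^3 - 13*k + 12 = (k - 1)*(k^2 + k - 12) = (k - 3)*(k - 1)*(k + 4)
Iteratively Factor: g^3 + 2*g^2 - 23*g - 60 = (g + 3)*(g^2 - g - 20) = (g + 3)*(g + 4)*(g - 5)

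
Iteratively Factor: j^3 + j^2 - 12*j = (j - 3)*(j^2 + 4*j) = j*(j - 3)*(j + 4)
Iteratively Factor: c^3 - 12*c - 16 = (c - 4)*(c^2 + 4*c + 4) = (c - 4)*(c + 2)*(c + 2)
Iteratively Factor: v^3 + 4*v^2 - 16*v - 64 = (v - 4)*(v^2 + 8*v + 16) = (v - 4)*(v + 4)*(v + 4)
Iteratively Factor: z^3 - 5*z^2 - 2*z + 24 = (z - 4)*(z^2 - z - 6) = (z - 4)*(z - 3)*(z + 2)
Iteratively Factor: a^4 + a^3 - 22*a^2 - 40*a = (a + 2)*(a^3 - a^2 - 20*a) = a*(a + 2)*(a^2 - a - 20) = a*(a - 5)*(a + 2)*(a + 4)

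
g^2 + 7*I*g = g*(g + 7*I)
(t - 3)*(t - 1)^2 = t^3 - 5*t^2 + 7*t - 3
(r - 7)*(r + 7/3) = r^2 - 14*r/3 - 49/3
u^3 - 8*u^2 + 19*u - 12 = (u - 4)*(u - 3)*(u - 1)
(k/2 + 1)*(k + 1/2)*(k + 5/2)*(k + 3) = k^4/2 + 4*k^3 + 89*k^2/8 + 97*k/8 + 15/4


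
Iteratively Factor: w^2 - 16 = (w + 4)*(w - 4)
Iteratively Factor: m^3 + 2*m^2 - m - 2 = (m + 2)*(m^2 - 1) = (m + 1)*(m + 2)*(m - 1)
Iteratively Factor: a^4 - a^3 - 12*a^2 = (a)*(a^3 - a^2 - 12*a) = a^2*(a^2 - a - 12) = a^2*(a - 4)*(a + 3)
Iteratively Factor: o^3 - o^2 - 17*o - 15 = (o - 5)*(o^2 + 4*o + 3) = (o - 5)*(o + 1)*(o + 3)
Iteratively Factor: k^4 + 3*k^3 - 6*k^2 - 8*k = (k + 1)*(k^3 + 2*k^2 - 8*k) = k*(k + 1)*(k^2 + 2*k - 8) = k*(k + 1)*(k + 4)*(k - 2)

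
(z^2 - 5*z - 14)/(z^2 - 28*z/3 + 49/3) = 3*(z + 2)/(3*z - 7)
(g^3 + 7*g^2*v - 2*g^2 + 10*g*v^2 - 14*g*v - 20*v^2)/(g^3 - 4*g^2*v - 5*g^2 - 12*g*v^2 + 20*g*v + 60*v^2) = (-g^2 - 5*g*v + 2*g + 10*v)/(-g^2 + 6*g*v + 5*g - 30*v)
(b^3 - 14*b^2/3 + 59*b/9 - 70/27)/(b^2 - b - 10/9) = (9*b^2 - 27*b + 14)/(3*(3*b + 2))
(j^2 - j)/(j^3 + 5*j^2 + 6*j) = (j - 1)/(j^2 + 5*j + 6)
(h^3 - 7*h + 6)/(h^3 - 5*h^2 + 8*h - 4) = (h + 3)/(h - 2)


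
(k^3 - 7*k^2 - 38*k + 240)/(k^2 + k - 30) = k - 8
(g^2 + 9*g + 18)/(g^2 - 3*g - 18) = (g + 6)/(g - 6)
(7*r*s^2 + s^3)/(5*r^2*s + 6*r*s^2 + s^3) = s*(7*r + s)/(5*r^2 + 6*r*s + s^2)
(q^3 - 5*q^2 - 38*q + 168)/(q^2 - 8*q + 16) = (q^2 - q - 42)/(q - 4)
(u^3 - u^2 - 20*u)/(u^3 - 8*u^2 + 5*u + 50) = u*(u + 4)/(u^2 - 3*u - 10)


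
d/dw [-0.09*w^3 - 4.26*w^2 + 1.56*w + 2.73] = -0.27*w^2 - 8.52*w + 1.56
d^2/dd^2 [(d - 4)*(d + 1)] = 2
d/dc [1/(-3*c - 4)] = 3/(3*c + 4)^2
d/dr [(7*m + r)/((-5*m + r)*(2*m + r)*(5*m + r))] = (125*m^3 - 28*m^2*r - 23*m*r^2 - 2*r^3)/(2500*m^6 + 2500*m^5*r + 425*m^4*r^2 - 200*m^3*r^3 - 46*m^2*r^4 + 4*m*r^5 + r^6)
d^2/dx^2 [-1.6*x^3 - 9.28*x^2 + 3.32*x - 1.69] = -9.6*x - 18.56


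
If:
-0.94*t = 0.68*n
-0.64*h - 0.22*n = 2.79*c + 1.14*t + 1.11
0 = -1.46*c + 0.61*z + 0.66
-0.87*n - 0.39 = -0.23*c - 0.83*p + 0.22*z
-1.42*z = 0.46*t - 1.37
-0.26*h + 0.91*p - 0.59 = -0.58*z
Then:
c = 0.67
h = -6.43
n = -1.86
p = -1.52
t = 1.34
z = 0.53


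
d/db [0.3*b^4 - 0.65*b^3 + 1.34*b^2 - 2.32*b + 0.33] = 1.2*b^3 - 1.95*b^2 + 2.68*b - 2.32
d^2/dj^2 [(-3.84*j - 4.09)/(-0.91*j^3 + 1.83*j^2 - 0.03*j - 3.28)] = (19.079424*j^5 + 2.27463600000002*j^4 - 83.467344*j^3 - 54.687636*j^2 + 63.701058*j + 48.351282)/(0.753571*j^9 - 4.546269*j^8 + 9.217026*j^7 + 1.720263*j^6 - 32.469246*j^5 + 33.485499*j^4 + 28.290027*j^3 - 59.05476*j^2 + 0.968256*j + 35.287552)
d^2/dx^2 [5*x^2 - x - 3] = 10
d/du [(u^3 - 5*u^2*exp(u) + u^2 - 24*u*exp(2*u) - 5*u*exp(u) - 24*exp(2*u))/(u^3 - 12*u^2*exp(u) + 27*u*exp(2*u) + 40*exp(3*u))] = (7*u^3*exp(u) + 10*u^2*exp(2*u) - u^2 + 15*u*exp(3*u) - 6*u*exp(u) + 7*exp(2*u))/(u^4 - 8*u^3*exp(u) + 6*u^2*exp(2*u) + 40*u*exp(3*u) + 25*exp(4*u))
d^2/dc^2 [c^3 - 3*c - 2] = 6*c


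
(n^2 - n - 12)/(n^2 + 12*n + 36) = (n^2 - n - 12)/(n^2 + 12*n + 36)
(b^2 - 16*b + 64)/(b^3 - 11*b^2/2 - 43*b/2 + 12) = 2*(b - 8)/(2*b^2 + 5*b - 3)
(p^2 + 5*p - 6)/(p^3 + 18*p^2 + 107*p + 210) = (p - 1)/(p^2 + 12*p + 35)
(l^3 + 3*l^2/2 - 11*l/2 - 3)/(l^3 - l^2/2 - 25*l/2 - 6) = (l - 2)/(l - 4)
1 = 1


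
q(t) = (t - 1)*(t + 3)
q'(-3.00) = -4.00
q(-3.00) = 0.00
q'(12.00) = 26.00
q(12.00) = 165.00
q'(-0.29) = 1.42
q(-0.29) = -3.50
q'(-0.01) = 1.98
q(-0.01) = -3.02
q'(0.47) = 2.94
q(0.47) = -1.84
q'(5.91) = 13.82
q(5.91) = 43.75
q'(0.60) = 3.20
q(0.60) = -1.44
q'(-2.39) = -2.78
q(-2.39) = -2.07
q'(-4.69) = -7.38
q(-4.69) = 9.62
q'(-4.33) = -6.66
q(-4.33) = 7.09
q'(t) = 2*t + 2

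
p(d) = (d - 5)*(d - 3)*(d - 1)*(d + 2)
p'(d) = (d - 5)*(d - 3)*(d - 1) + (d - 5)*(d - 3)*(d + 2) + (d - 5)*(d - 1)*(d + 2) + (d - 3)*(d - 1)*(d + 2)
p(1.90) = 11.97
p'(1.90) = 1.63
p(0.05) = -28.44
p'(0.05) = 31.45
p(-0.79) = -47.53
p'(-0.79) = 8.02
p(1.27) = 5.70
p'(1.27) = 18.02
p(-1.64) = -29.28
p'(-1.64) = -59.53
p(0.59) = -11.29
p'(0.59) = 30.41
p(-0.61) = -45.32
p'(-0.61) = 16.18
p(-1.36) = -41.88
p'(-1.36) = -31.50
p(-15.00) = 74880.00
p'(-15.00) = -18344.00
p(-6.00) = 2772.00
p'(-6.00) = -1649.00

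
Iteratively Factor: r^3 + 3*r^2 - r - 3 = (r - 1)*(r^2 + 4*r + 3) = (r - 1)*(r + 1)*(r + 3)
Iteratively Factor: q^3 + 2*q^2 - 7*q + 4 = (q - 1)*(q^2 + 3*q - 4) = (q - 1)^2*(q + 4)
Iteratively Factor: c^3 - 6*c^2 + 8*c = (c - 4)*(c^2 - 2*c) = c*(c - 4)*(c - 2)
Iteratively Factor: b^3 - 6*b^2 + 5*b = (b)*(b^2 - 6*b + 5) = b*(b - 5)*(b - 1)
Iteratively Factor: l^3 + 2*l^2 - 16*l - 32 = (l + 2)*(l^2 - 16) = (l - 4)*(l + 2)*(l + 4)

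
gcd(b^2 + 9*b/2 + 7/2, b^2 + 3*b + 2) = b + 1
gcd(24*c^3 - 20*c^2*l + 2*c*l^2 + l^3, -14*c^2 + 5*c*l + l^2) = 2*c - l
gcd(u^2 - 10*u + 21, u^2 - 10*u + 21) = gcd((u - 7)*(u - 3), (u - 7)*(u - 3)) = u^2 - 10*u + 21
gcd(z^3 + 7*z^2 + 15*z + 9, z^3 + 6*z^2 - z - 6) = z + 1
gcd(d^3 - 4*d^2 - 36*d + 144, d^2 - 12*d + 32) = d - 4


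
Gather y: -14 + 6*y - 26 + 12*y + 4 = 18*y - 36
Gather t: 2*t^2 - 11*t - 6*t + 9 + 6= 2*t^2 - 17*t + 15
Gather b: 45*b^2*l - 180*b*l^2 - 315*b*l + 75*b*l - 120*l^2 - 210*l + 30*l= 45*b^2*l + b*(-180*l^2 - 240*l) - 120*l^2 - 180*l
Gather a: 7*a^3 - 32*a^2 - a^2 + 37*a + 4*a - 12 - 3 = 7*a^3 - 33*a^2 + 41*a - 15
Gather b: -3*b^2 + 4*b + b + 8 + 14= -3*b^2 + 5*b + 22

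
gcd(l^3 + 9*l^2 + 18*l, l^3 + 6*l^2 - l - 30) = l + 3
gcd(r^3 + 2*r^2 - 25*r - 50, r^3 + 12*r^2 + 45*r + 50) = r^2 + 7*r + 10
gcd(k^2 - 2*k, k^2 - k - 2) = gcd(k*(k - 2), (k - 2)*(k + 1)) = k - 2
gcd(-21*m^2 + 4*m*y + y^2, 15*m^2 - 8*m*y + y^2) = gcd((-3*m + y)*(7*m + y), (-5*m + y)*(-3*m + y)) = -3*m + y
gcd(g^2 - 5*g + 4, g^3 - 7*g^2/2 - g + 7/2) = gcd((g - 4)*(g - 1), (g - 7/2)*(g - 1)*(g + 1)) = g - 1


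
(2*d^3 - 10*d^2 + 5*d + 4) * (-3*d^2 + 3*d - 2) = -6*d^5 + 36*d^4 - 49*d^3 + 23*d^2 + 2*d - 8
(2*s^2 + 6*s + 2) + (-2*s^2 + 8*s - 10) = 14*s - 8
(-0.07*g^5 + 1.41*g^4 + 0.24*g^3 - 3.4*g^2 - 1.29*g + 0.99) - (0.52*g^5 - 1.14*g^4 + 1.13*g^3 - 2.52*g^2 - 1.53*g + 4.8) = -0.59*g^5 + 2.55*g^4 - 0.89*g^3 - 0.88*g^2 + 0.24*g - 3.81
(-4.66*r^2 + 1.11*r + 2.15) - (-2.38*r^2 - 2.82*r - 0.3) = -2.28*r^2 + 3.93*r + 2.45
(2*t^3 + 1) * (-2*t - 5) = -4*t^4 - 10*t^3 - 2*t - 5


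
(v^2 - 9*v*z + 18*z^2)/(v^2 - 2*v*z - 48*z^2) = (-v^2 + 9*v*z - 18*z^2)/(-v^2 + 2*v*z + 48*z^2)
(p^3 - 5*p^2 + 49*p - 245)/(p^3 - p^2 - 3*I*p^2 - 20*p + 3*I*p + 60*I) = (p^2 + 49)/(p^2 + p*(4 - 3*I) - 12*I)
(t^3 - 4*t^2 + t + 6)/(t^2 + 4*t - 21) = (t^2 - t - 2)/(t + 7)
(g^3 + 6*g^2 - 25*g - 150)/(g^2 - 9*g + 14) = (g^3 + 6*g^2 - 25*g - 150)/(g^2 - 9*g + 14)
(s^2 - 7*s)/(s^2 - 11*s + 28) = s/(s - 4)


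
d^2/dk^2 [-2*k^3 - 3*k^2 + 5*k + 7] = -12*k - 6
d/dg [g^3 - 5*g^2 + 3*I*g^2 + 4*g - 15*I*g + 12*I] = 3*g^2 + g*(-10 + 6*I) + 4 - 15*I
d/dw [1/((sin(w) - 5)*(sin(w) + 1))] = 2*(2 - sin(w))*cos(w)/((sin(w) - 5)^2*(sin(w) + 1)^2)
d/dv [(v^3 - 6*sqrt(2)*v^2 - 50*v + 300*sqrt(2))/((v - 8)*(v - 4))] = (v^4 - 24*v^3 + 72*sqrt(2)*v^2 + 146*v^2 - 984*sqrt(2)*v - 1600 + 3600*sqrt(2))/(v^4 - 24*v^3 + 208*v^2 - 768*v + 1024)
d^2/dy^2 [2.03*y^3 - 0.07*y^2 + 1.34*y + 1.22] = 12.18*y - 0.14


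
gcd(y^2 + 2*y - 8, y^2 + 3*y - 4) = y + 4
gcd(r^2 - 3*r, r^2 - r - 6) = r - 3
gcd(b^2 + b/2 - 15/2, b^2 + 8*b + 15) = b + 3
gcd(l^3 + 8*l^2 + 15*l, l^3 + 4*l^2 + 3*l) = l^2 + 3*l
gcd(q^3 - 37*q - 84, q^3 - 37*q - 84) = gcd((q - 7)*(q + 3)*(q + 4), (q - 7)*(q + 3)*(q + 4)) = q^3 - 37*q - 84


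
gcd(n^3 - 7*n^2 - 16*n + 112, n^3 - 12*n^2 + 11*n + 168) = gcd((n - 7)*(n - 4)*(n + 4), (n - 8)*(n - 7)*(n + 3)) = n - 7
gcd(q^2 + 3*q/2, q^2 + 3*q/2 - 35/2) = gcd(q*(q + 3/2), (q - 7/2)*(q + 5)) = 1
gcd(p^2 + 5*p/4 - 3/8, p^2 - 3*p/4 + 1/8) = p - 1/4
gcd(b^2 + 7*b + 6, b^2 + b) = b + 1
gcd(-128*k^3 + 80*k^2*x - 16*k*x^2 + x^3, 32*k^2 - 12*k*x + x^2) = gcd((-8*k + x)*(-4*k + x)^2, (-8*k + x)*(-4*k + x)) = 32*k^2 - 12*k*x + x^2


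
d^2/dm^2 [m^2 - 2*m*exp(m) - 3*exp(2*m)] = -2*m*exp(m) - 12*exp(2*m) - 4*exp(m) + 2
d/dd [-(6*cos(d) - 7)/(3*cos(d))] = 7*sin(d)/(3*cos(d)^2)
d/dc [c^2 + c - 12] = 2*c + 1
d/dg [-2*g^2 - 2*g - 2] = -4*g - 2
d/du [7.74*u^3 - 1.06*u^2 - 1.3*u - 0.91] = 23.22*u^2 - 2.12*u - 1.3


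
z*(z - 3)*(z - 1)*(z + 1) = z^4 - 3*z^3 - z^2 + 3*z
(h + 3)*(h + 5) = h^2 + 8*h + 15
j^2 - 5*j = j*(j - 5)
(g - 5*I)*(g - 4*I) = g^2 - 9*I*g - 20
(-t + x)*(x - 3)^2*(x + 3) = -t*x^3 + 3*t*x^2 + 9*t*x - 27*t + x^4 - 3*x^3 - 9*x^2 + 27*x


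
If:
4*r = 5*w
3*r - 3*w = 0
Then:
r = 0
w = 0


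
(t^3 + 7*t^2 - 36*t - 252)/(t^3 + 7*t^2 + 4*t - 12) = (t^2 + t - 42)/(t^2 + t - 2)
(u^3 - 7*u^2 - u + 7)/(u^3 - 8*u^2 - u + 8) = (u - 7)/(u - 8)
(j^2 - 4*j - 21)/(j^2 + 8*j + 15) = (j - 7)/(j + 5)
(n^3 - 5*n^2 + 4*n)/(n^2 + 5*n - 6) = n*(n - 4)/(n + 6)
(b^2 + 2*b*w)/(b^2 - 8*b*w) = (b + 2*w)/(b - 8*w)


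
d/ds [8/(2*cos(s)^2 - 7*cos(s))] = 8*(4*cos(s) - 7)*sin(s)/((2*cos(s) - 7)^2*cos(s)^2)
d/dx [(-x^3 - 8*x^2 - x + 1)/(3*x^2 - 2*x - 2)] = (-3*x^4 + 4*x^3 + 25*x^2 + 26*x + 4)/(9*x^4 - 12*x^3 - 8*x^2 + 8*x + 4)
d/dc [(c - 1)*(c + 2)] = 2*c + 1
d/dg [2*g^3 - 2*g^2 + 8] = 2*g*(3*g - 2)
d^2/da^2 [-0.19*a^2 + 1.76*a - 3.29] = -0.380000000000000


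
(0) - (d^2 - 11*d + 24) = -d^2 + 11*d - 24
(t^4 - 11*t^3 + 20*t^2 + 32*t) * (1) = t^4 - 11*t^3 + 20*t^2 + 32*t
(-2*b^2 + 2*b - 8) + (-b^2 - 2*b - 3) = -3*b^2 - 11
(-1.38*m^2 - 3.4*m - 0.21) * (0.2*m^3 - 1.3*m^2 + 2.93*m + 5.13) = -0.276*m^5 + 1.114*m^4 + 0.3346*m^3 - 16.7684*m^2 - 18.0573*m - 1.0773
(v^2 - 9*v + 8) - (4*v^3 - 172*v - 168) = -4*v^3 + v^2 + 163*v + 176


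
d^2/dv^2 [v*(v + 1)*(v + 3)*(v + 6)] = 12*v^2 + 60*v + 54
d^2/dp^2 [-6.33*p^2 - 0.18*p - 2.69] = -12.6600000000000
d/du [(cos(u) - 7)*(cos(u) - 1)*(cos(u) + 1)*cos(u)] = -7*sin(u)/4 + 21*sin(3*u)/4 - sin(4*u)/2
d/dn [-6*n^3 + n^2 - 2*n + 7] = -18*n^2 + 2*n - 2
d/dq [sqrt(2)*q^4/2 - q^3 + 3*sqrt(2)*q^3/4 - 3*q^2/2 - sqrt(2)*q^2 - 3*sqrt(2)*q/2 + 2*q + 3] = 2*sqrt(2)*q^3 - 3*q^2 + 9*sqrt(2)*q^2/4 - 3*q - 2*sqrt(2)*q - 3*sqrt(2)/2 + 2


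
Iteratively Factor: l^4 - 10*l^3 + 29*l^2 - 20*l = (l - 4)*(l^3 - 6*l^2 + 5*l) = (l - 4)*(l - 1)*(l^2 - 5*l) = l*(l - 4)*(l - 1)*(l - 5)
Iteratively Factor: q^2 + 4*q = (q + 4)*(q)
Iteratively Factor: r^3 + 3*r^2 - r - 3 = (r - 1)*(r^2 + 4*r + 3) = (r - 1)*(r + 3)*(r + 1)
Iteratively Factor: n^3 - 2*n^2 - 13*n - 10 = (n + 2)*(n^2 - 4*n - 5) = (n + 1)*(n + 2)*(n - 5)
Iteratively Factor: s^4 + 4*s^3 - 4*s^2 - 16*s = (s)*(s^3 + 4*s^2 - 4*s - 16) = s*(s - 2)*(s^2 + 6*s + 8) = s*(s - 2)*(s + 2)*(s + 4)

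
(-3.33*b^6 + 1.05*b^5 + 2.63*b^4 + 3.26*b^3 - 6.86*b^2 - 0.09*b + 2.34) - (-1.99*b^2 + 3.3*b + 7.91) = -3.33*b^6 + 1.05*b^5 + 2.63*b^4 + 3.26*b^3 - 4.87*b^2 - 3.39*b - 5.57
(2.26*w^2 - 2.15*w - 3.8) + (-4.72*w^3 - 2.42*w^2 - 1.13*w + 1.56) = -4.72*w^3 - 0.16*w^2 - 3.28*w - 2.24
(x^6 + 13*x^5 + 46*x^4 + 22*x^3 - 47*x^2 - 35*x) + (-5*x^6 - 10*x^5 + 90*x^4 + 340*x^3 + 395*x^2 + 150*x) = -4*x^6 + 3*x^5 + 136*x^4 + 362*x^3 + 348*x^2 + 115*x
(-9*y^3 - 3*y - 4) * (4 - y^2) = 9*y^5 - 33*y^3 + 4*y^2 - 12*y - 16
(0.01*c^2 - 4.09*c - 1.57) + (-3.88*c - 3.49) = 0.01*c^2 - 7.97*c - 5.06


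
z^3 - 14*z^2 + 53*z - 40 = (z - 8)*(z - 5)*(z - 1)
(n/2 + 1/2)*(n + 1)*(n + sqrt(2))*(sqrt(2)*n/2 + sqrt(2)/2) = sqrt(2)*n^4/4 + n^3/2 + 3*sqrt(2)*n^3/4 + 3*sqrt(2)*n^2/4 + 3*n^2/2 + sqrt(2)*n/4 + 3*n/2 + 1/2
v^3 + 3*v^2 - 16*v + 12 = (v - 2)*(v - 1)*(v + 6)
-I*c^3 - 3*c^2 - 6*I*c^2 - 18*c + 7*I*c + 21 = (c + 7)*(c - 3*I)*(-I*c + I)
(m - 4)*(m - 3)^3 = m^4 - 13*m^3 + 63*m^2 - 135*m + 108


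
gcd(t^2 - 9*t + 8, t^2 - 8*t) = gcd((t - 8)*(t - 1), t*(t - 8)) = t - 8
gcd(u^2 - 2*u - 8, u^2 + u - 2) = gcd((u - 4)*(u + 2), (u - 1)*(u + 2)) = u + 2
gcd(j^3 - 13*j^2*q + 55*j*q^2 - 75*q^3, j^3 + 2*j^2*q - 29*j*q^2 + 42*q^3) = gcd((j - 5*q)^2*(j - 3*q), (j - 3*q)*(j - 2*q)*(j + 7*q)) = -j + 3*q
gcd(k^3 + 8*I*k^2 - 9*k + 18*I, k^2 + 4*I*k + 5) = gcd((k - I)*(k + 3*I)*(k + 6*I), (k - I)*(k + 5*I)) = k - I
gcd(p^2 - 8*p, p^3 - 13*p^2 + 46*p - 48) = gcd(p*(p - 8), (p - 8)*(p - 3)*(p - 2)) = p - 8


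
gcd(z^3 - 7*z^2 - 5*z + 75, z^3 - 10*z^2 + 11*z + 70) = z - 5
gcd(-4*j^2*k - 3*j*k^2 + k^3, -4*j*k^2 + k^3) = 4*j*k - k^2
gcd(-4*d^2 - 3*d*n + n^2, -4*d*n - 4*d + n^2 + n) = 4*d - n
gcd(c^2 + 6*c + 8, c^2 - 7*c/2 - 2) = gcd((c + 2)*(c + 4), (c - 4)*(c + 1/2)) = 1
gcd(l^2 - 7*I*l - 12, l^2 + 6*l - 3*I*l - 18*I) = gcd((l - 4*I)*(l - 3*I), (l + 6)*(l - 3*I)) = l - 3*I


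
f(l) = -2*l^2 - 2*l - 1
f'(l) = -4*l - 2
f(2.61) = -19.84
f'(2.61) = -12.44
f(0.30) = -1.78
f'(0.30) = -3.20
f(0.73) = -3.53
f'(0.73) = -4.92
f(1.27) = -6.77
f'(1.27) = -7.08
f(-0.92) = -0.85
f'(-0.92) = 1.68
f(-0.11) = -0.80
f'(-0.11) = -1.56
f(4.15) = -43.74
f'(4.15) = -18.60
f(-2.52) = -8.66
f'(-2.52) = 8.08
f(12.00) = -313.00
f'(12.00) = -50.00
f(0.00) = -1.00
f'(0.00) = -2.00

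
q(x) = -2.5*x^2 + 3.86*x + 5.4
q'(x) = 3.86 - 5.0*x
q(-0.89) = -0.02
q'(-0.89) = 8.31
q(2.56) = -1.10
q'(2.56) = -8.94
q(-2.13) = -14.16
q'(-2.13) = 14.51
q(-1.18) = -2.64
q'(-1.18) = 9.76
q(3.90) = -17.57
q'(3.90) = -15.64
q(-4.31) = -57.68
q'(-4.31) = 25.41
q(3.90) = -17.57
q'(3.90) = -15.64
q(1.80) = 4.25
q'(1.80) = -5.14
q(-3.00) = -28.68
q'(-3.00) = 18.86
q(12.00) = -308.28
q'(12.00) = -56.14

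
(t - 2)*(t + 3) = t^2 + t - 6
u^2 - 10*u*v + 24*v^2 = (u - 6*v)*(u - 4*v)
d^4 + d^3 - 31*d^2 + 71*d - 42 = (d - 3)*(d - 2)*(d - 1)*(d + 7)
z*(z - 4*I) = z^2 - 4*I*z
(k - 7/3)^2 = k^2 - 14*k/3 + 49/9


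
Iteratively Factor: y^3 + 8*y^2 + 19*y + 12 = (y + 1)*(y^2 + 7*y + 12) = (y + 1)*(y + 4)*(y + 3)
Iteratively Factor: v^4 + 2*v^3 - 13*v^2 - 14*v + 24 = (v + 4)*(v^3 - 2*v^2 - 5*v + 6) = (v - 1)*(v + 4)*(v^2 - v - 6) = (v - 3)*(v - 1)*(v + 4)*(v + 2)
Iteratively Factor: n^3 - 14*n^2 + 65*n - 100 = (n - 5)*(n^2 - 9*n + 20) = (n - 5)*(n - 4)*(n - 5)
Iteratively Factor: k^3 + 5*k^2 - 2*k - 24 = (k + 4)*(k^2 + k - 6) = (k - 2)*(k + 4)*(k + 3)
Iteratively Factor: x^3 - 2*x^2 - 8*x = (x)*(x^2 - 2*x - 8) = x*(x - 4)*(x + 2)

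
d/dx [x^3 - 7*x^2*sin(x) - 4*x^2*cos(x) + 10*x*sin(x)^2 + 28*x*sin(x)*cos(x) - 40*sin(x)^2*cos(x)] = 4*x^2*sin(x) - 7*x^2*cos(x) + 3*x^2 - 14*x*sin(x) + 10*x*sin(2*x) - 8*x*cos(x) + 28*x*cos(2*x) + 10*sin(x) + 14*sin(2*x) - 30*sin(3*x) - 5*cos(2*x) + 5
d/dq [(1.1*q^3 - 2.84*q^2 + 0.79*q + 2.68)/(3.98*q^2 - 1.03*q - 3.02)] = (4.378*q^4 - 2.266*q^3 - 10.185*q^2 - 4.1792*q + 0.3746)/(15.8404*q^4 - 8.1988*q^3 - 22.9783*q^2 + 6.2212*q + 9.1204)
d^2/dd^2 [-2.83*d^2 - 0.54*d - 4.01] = -5.66000000000000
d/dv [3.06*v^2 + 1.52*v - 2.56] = 6.12*v + 1.52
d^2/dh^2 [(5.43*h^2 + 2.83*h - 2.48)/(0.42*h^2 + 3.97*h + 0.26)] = (-8.88178419700125e-16*h^4 - 17.10954*h^3 - 6.18256800000003*h^2 - 26.665128*h - 82.740548)/(0.074088*h^6 + 2.100924*h^5 + 19.996326*h^4 + 65.171917*h^3 + 12.378678*h^2 + 0.805116*h + 0.017576)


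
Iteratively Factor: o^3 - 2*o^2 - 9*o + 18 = (o + 3)*(o^2 - 5*o + 6) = (o - 3)*(o + 3)*(o - 2)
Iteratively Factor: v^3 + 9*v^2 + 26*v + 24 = (v + 2)*(v^2 + 7*v + 12) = (v + 2)*(v + 4)*(v + 3)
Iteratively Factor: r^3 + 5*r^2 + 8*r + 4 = (r + 2)*(r^2 + 3*r + 2) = (r + 2)^2*(r + 1)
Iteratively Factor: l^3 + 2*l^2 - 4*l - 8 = (l - 2)*(l^2 + 4*l + 4) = (l - 2)*(l + 2)*(l + 2)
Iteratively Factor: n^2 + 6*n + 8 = (n + 2)*(n + 4)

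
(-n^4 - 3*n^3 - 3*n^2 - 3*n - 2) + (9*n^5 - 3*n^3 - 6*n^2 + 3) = 9*n^5 - n^4 - 6*n^3 - 9*n^2 - 3*n + 1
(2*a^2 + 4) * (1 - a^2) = -2*a^4 - 2*a^2 + 4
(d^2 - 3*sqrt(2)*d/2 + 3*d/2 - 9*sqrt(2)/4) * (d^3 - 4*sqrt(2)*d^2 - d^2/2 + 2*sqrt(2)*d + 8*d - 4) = d^5 - 11*sqrt(2)*d^4/2 + d^4 - 11*sqrt(2)*d^3/2 + 77*d^3/4 - 63*sqrt(2)*d^2/8 + 20*d^2 - 12*sqrt(2)*d - 15*d + 9*sqrt(2)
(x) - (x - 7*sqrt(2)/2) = 7*sqrt(2)/2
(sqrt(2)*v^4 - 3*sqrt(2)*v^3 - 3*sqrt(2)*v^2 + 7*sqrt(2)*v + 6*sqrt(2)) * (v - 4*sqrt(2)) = sqrt(2)*v^5 - 8*v^4 - 3*sqrt(2)*v^4 - 3*sqrt(2)*v^3 + 24*v^3 + 7*sqrt(2)*v^2 + 24*v^2 - 56*v + 6*sqrt(2)*v - 48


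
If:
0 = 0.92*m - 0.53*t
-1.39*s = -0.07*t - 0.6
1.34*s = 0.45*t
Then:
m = 0.87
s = 0.51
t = 1.51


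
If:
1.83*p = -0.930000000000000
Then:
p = -0.51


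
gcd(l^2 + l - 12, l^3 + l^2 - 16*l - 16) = l + 4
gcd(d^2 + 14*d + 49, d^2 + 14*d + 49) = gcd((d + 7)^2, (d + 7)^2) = d^2 + 14*d + 49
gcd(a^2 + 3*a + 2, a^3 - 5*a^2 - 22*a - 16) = a^2 + 3*a + 2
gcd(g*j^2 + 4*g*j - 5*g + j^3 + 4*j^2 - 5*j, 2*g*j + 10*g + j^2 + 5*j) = j + 5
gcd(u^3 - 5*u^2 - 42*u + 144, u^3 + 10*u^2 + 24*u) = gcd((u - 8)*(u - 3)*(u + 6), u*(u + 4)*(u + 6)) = u + 6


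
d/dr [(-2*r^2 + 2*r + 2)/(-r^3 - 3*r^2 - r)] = 2*(-r^4 + 2*r^3 + 7*r^2 + 6*r + 1)/(r^2*(r^4 + 6*r^3 + 11*r^2 + 6*r + 1))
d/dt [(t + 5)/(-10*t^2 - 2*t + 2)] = (-5*t^2 - t + (t + 5)*(10*t + 1) + 1)/(2*(5*t^2 + t - 1)^2)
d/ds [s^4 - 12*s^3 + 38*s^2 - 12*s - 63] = 4*s^3 - 36*s^2 + 76*s - 12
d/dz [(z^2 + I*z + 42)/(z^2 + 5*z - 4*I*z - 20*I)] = (z^2*(5 - 5*I) + z*(-84 - 40*I) - 190 + 168*I)/(z^4 + z^3*(10 - 8*I) + z^2*(9 - 80*I) + z*(-160 - 200*I) - 400)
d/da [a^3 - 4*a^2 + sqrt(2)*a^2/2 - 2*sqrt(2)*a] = 3*a^2 - 8*a + sqrt(2)*a - 2*sqrt(2)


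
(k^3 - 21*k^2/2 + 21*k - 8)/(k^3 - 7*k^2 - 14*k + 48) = (k - 1/2)/(k + 3)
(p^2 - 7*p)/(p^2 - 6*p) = (p - 7)/(p - 6)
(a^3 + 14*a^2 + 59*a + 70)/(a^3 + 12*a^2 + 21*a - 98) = (a^2 + 7*a + 10)/(a^2 + 5*a - 14)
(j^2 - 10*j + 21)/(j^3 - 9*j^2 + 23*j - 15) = (j - 7)/(j^2 - 6*j + 5)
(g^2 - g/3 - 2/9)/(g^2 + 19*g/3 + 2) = (g - 2/3)/(g + 6)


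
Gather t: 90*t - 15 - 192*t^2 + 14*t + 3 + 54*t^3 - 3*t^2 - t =54*t^3 - 195*t^2 + 103*t - 12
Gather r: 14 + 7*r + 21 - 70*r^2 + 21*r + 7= -70*r^2 + 28*r + 42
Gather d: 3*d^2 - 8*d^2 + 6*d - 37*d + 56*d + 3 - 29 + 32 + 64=-5*d^2 + 25*d + 70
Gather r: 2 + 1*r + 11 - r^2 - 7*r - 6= -r^2 - 6*r + 7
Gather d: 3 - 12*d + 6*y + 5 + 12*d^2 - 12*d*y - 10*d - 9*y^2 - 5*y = 12*d^2 + d*(-12*y - 22) - 9*y^2 + y + 8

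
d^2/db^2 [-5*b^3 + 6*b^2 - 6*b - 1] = 12 - 30*b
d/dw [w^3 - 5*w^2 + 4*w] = 3*w^2 - 10*w + 4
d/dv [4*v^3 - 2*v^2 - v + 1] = 12*v^2 - 4*v - 1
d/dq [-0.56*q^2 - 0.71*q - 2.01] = -1.12*q - 0.71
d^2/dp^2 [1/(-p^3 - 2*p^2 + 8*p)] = 2*(p*(3*p + 2)*(p^2 + 2*p - 8) - (3*p^2 + 4*p - 8)^2)/(p^3*(p^2 + 2*p - 8)^3)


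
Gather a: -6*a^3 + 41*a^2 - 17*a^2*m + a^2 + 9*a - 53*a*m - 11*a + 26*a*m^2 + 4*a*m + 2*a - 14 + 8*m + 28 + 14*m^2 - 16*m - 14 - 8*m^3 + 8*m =-6*a^3 + a^2*(42 - 17*m) + a*(26*m^2 - 49*m) - 8*m^3 + 14*m^2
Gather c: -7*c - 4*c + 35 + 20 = 55 - 11*c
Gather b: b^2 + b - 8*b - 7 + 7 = b^2 - 7*b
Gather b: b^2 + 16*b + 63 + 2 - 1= b^2 + 16*b + 64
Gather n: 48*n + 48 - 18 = 48*n + 30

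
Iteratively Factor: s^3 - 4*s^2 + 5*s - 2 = (s - 2)*(s^2 - 2*s + 1) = (s - 2)*(s - 1)*(s - 1)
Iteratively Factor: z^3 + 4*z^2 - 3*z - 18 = (z + 3)*(z^2 + z - 6) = (z + 3)^2*(z - 2)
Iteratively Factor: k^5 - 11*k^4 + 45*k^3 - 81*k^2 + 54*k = (k)*(k^4 - 11*k^3 + 45*k^2 - 81*k + 54) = k*(k - 3)*(k^3 - 8*k^2 + 21*k - 18) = k*(k - 3)^2*(k^2 - 5*k + 6) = k*(k - 3)^3*(k - 2)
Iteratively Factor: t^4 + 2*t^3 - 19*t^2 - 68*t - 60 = (t + 2)*(t^3 - 19*t - 30) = (t + 2)^2*(t^2 - 2*t - 15) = (t - 5)*(t + 2)^2*(t + 3)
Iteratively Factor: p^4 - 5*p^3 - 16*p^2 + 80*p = (p)*(p^3 - 5*p^2 - 16*p + 80) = p*(p - 5)*(p^2 - 16) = p*(p - 5)*(p - 4)*(p + 4)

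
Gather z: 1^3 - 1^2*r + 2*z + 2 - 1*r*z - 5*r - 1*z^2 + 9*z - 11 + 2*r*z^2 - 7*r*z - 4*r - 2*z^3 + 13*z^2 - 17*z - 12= -10*r - 2*z^3 + z^2*(2*r + 12) + z*(-8*r - 6) - 20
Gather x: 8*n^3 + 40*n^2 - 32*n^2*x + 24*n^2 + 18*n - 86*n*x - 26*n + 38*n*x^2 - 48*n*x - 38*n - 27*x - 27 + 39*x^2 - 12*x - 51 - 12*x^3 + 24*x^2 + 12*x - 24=8*n^3 + 64*n^2 - 46*n - 12*x^3 + x^2*(38*n + 63) + x*(-32*n^2 - 134*n - 27) - 102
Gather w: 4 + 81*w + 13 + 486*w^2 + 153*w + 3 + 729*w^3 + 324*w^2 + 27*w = 729*w^3 + 810*w^2 + 261*w + 20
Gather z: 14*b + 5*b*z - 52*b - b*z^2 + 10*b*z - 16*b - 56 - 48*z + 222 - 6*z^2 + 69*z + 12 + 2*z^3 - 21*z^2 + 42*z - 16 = -54*b + 2*z^3 + z^2*(-b - 27) + z*(15*b + 63) + 162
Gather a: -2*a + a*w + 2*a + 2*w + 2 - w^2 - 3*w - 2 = a*w - w^2 - w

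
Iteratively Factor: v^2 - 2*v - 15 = (v + 3)*(v - 5)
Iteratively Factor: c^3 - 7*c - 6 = (c - 3)*(c^2 + 3*c + 2) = (c - 3)*(c + 2)*(c + 1)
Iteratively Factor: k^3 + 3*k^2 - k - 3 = (k + 1)*(k^2 + 2*k - 3) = (k - 1)*(k + 1)*(k + 3)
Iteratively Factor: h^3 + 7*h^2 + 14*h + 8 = (h + 4)*(h^2 + 3*h + 2) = (h + 1)*(h + 4)*(h + 2)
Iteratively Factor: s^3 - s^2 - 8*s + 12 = (s + 3)*(s^2 - 4*s + 4) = (s - 2)*(s + 3)*(s - 2)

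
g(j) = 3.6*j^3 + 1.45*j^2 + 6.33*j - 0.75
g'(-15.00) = 2392.83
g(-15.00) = -11919.45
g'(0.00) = 6.33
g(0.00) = -0.75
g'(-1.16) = 17.50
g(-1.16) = -11.76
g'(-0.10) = 6.15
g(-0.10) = -1.37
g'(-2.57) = 70.21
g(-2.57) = -68.55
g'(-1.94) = 41.35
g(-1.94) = -33.86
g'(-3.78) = 149.68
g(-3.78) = -198.40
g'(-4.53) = 214.82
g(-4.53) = -334.32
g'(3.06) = 116.33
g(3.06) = 135.35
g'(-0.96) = 13.50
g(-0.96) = -8.68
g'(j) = 10.8*j^2 + 2.9*j + 6.33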